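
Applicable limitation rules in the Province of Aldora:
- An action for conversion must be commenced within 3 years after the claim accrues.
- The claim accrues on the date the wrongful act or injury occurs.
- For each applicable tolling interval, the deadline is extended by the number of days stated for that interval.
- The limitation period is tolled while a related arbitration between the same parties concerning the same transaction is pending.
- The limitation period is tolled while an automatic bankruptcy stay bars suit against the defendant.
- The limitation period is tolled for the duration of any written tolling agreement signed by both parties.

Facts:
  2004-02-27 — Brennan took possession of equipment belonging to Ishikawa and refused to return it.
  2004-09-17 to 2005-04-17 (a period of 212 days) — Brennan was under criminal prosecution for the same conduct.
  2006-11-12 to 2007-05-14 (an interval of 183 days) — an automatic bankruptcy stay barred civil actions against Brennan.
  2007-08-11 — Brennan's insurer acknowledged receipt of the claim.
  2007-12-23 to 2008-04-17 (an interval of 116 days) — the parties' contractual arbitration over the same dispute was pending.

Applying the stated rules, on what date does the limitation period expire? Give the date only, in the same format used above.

2007-08-29

The claim accrued on 2004-02-27, the date of the act.
3 years from 2004-02-27 is 2007-02-27.
The automatic bankruptcy stay from 2006-11-12 to 2007-05-14 tolled the period for 183 days, extending the deadline to 2007-08-29.
The pending related arbitration starting 2007-12-23 came too late — the period had run on 2007-08-29 — and so does not extend the deadline.
The pending criminal prosecution from 2004-09-17 to 2005-04-17 does not toll the period, because no stated rule makes a criminal prosecution a tolling event.
Nothing else in the chronology tolls or restarts the period.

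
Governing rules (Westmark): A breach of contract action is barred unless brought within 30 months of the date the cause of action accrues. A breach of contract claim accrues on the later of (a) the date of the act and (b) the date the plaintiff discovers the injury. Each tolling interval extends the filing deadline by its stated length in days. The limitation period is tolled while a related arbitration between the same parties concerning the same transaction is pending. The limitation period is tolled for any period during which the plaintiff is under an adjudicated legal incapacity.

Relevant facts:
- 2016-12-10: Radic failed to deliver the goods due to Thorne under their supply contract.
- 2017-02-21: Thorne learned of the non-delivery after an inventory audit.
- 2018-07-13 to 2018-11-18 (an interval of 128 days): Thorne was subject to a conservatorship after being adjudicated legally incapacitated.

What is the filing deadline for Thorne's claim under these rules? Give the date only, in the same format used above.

2019-12-27

Because discovery on 2017-02-21 post-dates the 2016-12-10 act, accrual under the later-of rule falls on 2017-02-21.
Adding the 30 months base period to 2017-02-21 gives a deadline of 2019-08-21, before any tolling.
The plaintiff's legal incapacity from 2018-07-13 to 2018-11-18 tolled the period for 128 days, extending the deadline to 2019-12-27.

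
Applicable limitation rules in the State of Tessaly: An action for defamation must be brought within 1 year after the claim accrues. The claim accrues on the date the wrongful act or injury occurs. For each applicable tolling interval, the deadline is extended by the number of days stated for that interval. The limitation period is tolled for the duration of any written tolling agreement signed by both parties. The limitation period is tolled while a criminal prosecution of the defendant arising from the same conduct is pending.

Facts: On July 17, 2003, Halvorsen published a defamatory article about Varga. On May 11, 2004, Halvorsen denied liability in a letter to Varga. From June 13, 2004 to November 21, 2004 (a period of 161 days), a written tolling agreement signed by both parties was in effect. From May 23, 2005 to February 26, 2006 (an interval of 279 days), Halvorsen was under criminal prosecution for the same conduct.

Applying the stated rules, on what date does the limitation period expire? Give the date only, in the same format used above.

The limitation period began to run on July 17, 2003.
1 year from July 17, 2003 is July 17, 2004.
The period was tolled for 161 days by the written tolling agreement (June 13, 2004 to November 21, 2004), pushing the deadline to December 25, 2004.
The pending criminal prosecution starting May 23, 2005 came too late — the period had run on December 25, 2004 — and so does not extend the deadline.
Nothing else in the chronology tolls or restarts the period.

December 25, 2004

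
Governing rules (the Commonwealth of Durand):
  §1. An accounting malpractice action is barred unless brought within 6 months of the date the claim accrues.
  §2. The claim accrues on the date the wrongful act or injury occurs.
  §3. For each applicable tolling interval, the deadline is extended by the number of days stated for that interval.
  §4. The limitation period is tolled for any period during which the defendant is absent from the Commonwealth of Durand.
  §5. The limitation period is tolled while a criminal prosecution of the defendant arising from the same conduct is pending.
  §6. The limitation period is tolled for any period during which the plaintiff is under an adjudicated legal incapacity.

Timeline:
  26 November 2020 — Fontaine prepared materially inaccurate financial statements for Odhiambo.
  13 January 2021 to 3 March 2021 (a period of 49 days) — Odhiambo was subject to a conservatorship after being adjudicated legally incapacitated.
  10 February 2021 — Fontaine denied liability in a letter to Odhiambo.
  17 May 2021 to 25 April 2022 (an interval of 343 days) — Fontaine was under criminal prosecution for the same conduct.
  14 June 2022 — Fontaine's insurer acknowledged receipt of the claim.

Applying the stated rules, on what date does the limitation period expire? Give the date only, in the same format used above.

The claim accrued on 26 November 2020, when the wrongful act occurred.
Adding the 6 months base period to 26 November 2020 gives a deadline of 26 May 2021, before any tolling.
The plaintiff's legal incapacity from 13 January 2021 to 3 March 2021 tolled the period for 49 days, extending the deadline to 14 July 2021.
The pending criminal prosecution from 17 May 2021 to 25 April 2022 tolled the period for 343 days, extending the deadline to 22 June 2022.
None of the other events listed affects the running of the period under the stated rules.

22 June 2022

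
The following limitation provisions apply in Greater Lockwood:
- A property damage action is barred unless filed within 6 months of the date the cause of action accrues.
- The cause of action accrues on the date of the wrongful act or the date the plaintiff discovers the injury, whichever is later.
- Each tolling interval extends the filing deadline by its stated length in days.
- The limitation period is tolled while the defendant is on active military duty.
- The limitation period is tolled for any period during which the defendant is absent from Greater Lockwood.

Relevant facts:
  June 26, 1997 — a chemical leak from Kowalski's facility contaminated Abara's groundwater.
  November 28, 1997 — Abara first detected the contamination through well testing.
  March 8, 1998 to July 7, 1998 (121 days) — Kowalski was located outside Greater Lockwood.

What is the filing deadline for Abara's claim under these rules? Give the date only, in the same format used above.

September 26, 1998

Taking the later of the act (June 26, 1997) and discovery (November 28, 1997), the claim accrued on November 28, 1997.
6 months from November 28, 1997 is May 28, 1998.
Because the defendant's absence from the jurisdiction ran from March 8, 1998 to July 7, 1998, the deadline is extended by 121 days to September 26, 1998.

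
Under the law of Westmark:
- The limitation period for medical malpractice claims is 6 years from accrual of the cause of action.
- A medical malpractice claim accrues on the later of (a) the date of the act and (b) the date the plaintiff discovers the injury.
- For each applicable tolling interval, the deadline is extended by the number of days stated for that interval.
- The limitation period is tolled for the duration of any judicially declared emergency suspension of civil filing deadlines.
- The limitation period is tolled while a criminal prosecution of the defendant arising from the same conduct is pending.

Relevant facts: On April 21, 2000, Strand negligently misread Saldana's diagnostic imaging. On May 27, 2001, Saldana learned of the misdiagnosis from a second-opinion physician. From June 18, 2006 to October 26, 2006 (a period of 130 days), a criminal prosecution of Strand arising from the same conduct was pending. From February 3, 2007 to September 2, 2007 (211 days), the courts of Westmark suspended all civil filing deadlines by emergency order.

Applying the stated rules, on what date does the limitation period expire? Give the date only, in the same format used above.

The claim accrued on May 27, 2001 — the later of the April 21, 2000 act and the May 27, 2001 discovery.
The untolled deadline — 6 years after May 27, 2001 — is May 27, 2007.
The pending criminal prosecution from June 18, 2006 to October 26, 2006 tolled the period for 130 days, extending the deadline to October 4, 2007.
Because the emergency suspension of filing deadlines ran from February 3, 2007 to September 2, 2007, the deadline is extended by 211 days to May 2, 2008.

May 2, 2008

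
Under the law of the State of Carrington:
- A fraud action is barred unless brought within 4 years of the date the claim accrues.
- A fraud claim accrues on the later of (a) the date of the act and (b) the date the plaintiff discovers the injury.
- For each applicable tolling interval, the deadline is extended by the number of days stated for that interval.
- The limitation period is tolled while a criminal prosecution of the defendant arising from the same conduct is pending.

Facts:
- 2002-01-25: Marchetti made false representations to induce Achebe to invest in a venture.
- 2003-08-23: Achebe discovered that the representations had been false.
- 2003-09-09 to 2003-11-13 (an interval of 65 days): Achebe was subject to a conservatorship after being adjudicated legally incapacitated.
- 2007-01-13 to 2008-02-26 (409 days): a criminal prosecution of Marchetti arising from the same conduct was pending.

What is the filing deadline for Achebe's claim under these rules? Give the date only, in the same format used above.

Taking the later of the act (2002-01-25) and discovery (2003-08-23), the claim accrued on 2003-08-23.
The untolled deadline — 4 years after 2003-08-23 — is 2007-08-23.
The pending criminal prosecution from 2007-01-13 to 2008-02-26 tolled the period for 409 days, extending the deadline to 2008-10-05.
No stated provision tolls the period for the plaintiff's incapacity, so the interval from 2003-09-09 to 2003-11-13 has no effect on the deadline.

2008-10-05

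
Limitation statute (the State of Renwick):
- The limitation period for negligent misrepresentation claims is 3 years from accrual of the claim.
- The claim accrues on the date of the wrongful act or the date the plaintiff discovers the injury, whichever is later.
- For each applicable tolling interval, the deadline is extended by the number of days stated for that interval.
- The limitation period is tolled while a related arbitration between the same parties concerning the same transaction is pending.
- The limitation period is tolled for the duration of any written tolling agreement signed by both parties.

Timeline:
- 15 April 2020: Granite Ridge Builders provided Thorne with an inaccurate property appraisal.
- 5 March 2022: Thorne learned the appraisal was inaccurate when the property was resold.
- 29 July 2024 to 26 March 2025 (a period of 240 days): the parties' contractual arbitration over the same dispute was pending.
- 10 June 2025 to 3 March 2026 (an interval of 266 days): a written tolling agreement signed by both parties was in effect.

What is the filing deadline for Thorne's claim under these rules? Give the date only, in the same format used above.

The claim accrued on 5 March 2022 — the later of the 15 April 2020 act and the 5 March 2022 discovery.
The untolled deadline — 3 years after 5 March 2022 — is 5 March 2025.
The pending related arbitration from 29 July 2024 to 26 March 2025 tolled the period for 240 days, extending the deadline to 31 October 2025.
Because the written tolling agreement ran from 10 June 2025 to 3 March 2026, the deadline is extended by 266 days to 24 July 2026.

24 July 2026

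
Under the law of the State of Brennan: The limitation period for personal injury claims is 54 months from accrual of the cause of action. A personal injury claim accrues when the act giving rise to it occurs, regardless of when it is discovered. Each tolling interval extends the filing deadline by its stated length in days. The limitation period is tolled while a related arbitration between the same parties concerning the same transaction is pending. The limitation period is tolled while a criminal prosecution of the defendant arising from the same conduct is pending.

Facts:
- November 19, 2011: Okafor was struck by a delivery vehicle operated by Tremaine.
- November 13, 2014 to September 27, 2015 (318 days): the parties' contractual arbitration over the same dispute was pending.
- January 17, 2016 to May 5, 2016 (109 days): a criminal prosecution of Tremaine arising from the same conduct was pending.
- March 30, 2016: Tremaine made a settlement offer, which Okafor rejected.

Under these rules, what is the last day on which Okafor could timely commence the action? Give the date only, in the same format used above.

The cause of action accrued on November 19, 2011, the date of the act.
54 months from November 19, 2011 is May 19, 2016.
The pending related arbitration from November 13, 2014 to September 27, 2015 tolled the period for 318 days, extending the deadline to April 2, 2017.
Because the pending criminal prosecution ran from January 17, 2016 to May 5, 2016, the deadline is extended by 109 days to July 20, 2017.
Nothing else in the chronology tolls or restarts the period.

July 20, 2017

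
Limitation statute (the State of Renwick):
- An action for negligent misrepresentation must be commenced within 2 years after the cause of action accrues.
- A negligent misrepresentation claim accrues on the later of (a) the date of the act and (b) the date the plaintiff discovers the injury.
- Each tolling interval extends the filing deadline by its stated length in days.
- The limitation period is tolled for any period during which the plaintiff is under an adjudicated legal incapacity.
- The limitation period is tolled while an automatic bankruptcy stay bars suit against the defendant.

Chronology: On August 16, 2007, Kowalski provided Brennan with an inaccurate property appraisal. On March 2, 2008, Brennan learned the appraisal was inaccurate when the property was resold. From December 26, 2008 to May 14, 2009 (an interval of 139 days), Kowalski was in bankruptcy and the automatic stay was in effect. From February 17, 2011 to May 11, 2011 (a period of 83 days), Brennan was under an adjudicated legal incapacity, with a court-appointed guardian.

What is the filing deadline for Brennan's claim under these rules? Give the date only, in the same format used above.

Taking the later of the act (August 16, 2007) and discovery (March 2, 2008), the claim accrued on March 2, 2008.
2 years from March 2, 2008 is March 2, 2010.
The automatic bankruptcy stay from December 26, 2008 to May 14, 2009 tolled the period for 139 days, extending the deadline to July 19, 2010.
The plaintiff's legal incapacity from February 17, 2011 to May 11, 2011 began after the period had already run on July 19, 2010, so it has no tolling effect.

July 19, 2010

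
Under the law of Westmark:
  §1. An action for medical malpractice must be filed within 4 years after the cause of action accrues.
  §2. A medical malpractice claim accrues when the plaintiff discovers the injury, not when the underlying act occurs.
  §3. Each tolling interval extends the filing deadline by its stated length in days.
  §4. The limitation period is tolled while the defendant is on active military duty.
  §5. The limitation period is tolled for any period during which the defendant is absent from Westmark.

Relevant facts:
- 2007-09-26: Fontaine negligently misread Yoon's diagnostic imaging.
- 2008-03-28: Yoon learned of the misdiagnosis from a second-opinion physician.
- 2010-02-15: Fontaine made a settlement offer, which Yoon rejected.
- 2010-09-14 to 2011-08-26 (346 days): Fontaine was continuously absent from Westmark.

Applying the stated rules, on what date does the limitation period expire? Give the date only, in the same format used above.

2013-03-09

The claim did not accrue until Yoon discovered the injury on 2008-03-28; the 2007-09-26 act date does not start the clock under the stated rule.
Adding the 4 years base period to 2008-03-28 gives a deadline of 2012-03-28, before any tolling.
Because the defendant's absence from the jurisdiction ran from 2010-09-14 to 2011-08-26, the deadline is extended by 346 days to 2013-03-09.
Nothing else in the chronology tolls or restarts the period.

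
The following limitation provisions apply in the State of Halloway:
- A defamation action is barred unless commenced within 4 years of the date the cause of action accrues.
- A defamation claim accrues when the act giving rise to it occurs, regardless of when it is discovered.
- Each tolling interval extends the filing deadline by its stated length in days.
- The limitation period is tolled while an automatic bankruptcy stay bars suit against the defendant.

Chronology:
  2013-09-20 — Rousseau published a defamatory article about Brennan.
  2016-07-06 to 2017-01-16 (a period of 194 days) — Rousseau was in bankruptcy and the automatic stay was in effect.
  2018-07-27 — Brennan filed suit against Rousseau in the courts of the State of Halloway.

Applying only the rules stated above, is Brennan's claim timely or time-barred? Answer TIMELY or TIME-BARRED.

TIME-BARRED

The limitation period began to run on 2013-09-20.
Adding the 4 years base period to 2013-09-20 gives a deadline of 2017-09-20, before any tolling.
The period was tolled for 194 days by the automatic bankruptcy stay (2016-07-06 to 2017-01-16), pushing the deadline to 2018-04-02.
Filing on 2018-07-27 missed the 2018-04-02 deadline — the action is time-barred.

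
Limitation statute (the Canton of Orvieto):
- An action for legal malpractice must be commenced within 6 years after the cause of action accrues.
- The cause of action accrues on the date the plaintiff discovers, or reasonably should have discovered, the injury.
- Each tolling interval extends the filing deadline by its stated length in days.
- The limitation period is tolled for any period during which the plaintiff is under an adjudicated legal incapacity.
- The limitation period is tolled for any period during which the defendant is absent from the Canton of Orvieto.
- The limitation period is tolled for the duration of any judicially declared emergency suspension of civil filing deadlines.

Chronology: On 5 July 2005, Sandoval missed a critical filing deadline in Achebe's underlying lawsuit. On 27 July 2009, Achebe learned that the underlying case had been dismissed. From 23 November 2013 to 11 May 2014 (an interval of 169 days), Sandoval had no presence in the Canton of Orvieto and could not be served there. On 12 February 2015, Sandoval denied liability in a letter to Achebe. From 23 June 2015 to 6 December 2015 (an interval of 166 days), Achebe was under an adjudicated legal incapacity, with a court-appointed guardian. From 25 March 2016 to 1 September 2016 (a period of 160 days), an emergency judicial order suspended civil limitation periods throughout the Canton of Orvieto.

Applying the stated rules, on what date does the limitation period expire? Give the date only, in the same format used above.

3 December 2016

The claim did not accrue until Achebe discovered the injury on 27 July 2009; the 5 July 2005 act date does not start the clock under the stated rule.
6 years from 27 July 2009 is 27 July 2015.
The defendant's absence from the jurisdiction from 23 November 2013 to 11 May 2014 tolled the period for 169 days, extending the deadline to 12 January 2016.
Because the plaintiff's legal incapacity ran from 23 June 2015 to 6 December 2015, the deadline is extended by 166 days to 26 June 2016.
The emergency suspension of filing deadlines from 25 March 2016 to 1 September 2016 tolled the period for 160 days, extending the deadline to 3 December 2016.
The other events in the timeline have no effect on the limitation period under the stated rules.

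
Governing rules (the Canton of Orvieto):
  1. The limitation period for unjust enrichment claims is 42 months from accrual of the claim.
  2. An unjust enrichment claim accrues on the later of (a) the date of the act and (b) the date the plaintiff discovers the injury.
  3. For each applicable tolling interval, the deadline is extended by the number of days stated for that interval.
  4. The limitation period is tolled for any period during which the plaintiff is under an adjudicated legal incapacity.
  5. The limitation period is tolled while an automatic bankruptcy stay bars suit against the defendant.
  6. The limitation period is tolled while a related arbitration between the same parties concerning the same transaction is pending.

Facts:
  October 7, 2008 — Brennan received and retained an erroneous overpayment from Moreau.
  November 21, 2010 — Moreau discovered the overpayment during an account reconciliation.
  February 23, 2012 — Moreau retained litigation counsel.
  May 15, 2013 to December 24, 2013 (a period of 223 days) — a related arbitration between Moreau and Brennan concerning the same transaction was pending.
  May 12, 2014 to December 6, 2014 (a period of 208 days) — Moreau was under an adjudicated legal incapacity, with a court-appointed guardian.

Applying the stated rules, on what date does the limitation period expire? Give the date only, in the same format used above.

July 26, 2015

The claim accrued on November 21, 2010 — the later of the October 7, 2008 act and the November 21, 2010 discovery.
Adding the 42 months base period to November 21, 2010 gives a deadline of May 21, 2014, before any tolling.
Because the pending related arbitration ran from May 15, 2013 to December 24, 2013, the deadline is extended by 223 days to December 30, 2014.
Because the plaintiff's legal incapacity ran from May 12, 2014 to December 6, 2014, the deadline is extended by 208 days to July 26, 2015.
The other events in the timeline have no effect on the limitation period under the stated rules.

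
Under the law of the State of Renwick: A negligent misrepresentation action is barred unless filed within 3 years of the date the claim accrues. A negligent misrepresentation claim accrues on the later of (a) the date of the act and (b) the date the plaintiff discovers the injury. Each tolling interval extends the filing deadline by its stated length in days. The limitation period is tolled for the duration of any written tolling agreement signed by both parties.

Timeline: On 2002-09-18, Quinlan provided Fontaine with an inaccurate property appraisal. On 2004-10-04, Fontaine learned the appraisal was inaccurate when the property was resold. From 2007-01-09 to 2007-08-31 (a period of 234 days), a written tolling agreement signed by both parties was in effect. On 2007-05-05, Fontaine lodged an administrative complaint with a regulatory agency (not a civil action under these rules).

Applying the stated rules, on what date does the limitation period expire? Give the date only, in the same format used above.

Taking the later of the act (2002-09-18) and discovery (2004-10-04), the claim accrued on 2004-10-04.
3 years from 2004-10-04 is 2007-10-04.
Because the written tolling agreement ran from 2007-01-09 to 2007-08-31, the deadline is extended by 234 days to 2008-05-25.
Nothing else in the chronology tolls or restarts the period.

2008-05-25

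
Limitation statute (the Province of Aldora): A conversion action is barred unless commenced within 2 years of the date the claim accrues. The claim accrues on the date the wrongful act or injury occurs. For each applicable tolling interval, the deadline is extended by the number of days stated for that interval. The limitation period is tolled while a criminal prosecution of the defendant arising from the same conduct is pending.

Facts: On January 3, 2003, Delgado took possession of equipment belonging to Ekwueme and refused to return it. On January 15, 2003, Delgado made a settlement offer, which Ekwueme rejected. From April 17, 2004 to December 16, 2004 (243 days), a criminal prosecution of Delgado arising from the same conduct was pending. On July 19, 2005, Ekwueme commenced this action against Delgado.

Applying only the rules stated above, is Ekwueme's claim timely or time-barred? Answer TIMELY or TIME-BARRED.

The claim accrued on January 3, 2003, when the wrongful act occurred.
2 years from January 3, 2003 is January 3, 2005.
The pending criminal prosecution from April 17, 2004 to December 16, 2004 tolled the period for 243 days, extending the deadline to September 3, 2005.
None of the other events listed affects the running of the period under the stated rules.
The July 19, 2005 filing precedes the September 3, 2005 deadline; the claim is timely.

TIMELY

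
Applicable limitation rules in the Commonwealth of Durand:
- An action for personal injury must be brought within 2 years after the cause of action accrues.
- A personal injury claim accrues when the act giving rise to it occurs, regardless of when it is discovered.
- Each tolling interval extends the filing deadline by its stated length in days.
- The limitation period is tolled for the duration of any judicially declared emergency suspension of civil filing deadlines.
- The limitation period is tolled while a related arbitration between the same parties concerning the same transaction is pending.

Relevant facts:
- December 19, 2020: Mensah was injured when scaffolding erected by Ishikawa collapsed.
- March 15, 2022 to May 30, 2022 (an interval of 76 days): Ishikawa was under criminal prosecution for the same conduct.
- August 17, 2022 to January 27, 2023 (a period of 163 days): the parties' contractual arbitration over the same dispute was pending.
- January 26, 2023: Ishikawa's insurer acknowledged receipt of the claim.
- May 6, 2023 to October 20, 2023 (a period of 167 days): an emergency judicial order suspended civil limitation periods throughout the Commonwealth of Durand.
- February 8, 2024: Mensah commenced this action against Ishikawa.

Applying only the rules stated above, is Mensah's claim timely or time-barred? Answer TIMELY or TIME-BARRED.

The claim accrued on December 19, 2020, when the wrongful act occurred.
Adding the 2 years base period to December 19, 2020 gives a deadline of December 19, 2022, before any tolling.
The pending related arbitration from August 17, 2022 to January 27, 2023 tolled the period for 163 days, extending the deadline to May 31, 2023.
The period was tolled for 167 days by the emergency suspension of filing deadlines (May 6, 2023 to October 20, 2023), pushing the deadline to November 14, 2023.
No stated provision tolls the period for a criminal prosecution, so the interval from March 15, 2022 to May 30, 2022 has no effect on the deadline.
None of the other events listed affects the running of the period under the stated rules.
The February 8, 2024 filing falls after the November 14, 2023 deadline; the claim is time-barred.

TIME-BARRED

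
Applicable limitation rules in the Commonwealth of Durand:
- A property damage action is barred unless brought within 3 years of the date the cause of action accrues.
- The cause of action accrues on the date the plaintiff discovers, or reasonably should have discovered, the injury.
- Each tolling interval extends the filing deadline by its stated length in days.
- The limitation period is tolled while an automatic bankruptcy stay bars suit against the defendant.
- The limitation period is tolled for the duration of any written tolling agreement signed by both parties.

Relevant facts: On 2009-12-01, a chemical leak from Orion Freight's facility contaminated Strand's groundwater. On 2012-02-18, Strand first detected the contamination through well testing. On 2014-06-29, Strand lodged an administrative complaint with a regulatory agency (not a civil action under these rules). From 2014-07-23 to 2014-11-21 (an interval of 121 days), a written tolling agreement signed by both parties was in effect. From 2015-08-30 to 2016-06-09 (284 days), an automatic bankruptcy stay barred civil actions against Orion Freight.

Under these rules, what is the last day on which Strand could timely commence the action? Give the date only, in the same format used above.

2015-06-19

Under the discovery rule, the claim accrued on 2012-02-18, when Strand discovered the injury — not on the 2009-12-01 date of the underlying act.
3 years from 2012-02-18 is 2015-02-18.
The written tolling agreement from 2014-07-23 to 2014-11-21 tolled the period for 121 days, extending the deadline to 2015-06-19.
The automatic bankruptcy stay from 2015-08-30 to 2016-06-09 began after the period had already run on 2015-06-19, so it has no tolling effect.
Nothing else in the chronology tolls or restarts the period.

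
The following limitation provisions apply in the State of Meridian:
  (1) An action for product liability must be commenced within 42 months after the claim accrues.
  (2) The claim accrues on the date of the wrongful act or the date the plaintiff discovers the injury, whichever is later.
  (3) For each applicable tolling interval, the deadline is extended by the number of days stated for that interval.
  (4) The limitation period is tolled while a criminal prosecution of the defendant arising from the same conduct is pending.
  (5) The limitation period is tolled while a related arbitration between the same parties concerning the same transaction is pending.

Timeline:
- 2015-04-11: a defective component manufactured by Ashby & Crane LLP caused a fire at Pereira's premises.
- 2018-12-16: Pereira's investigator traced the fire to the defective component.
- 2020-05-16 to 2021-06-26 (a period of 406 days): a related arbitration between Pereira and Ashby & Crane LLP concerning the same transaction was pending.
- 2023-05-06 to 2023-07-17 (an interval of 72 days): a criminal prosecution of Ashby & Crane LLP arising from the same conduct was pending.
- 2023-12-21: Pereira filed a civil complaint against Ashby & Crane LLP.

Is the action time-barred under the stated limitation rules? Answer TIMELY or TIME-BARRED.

TIME-BARRED

Because discovery on 2018-12-16 post-dates the 2015-04-11 act, accrual under the later-of rule falls on 2018-12-16.
42 months from 2018-12-16 is 2022-06-16.
Because the pending related arbitration ran from 2020-05-16 to 2021-06-26, the deadline is extended by 406 days to 2023-07-27.
The period was tolled for 72 days by the pending criminal prosecution (2023-05-06 to 2023-07-17), pushing the deadline to 2023-10-07.
Pereira filed on 2023-12-21, after the 2023-10-07 deadline, so the action is time-barred.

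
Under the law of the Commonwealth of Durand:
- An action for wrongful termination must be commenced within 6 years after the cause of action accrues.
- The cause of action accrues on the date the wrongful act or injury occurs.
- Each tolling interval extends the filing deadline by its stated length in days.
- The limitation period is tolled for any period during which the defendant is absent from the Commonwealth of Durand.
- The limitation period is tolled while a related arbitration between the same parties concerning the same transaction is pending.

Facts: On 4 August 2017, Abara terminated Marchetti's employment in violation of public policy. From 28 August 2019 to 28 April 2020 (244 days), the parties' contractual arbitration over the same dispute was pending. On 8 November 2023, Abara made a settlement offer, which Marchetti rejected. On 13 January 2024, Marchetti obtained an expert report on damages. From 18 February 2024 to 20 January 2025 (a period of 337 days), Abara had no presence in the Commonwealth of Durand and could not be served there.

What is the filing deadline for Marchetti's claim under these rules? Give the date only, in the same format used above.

The claim accrued on 4 August 2017, when the wrongful act occurred.
Adding the 6 years base period to 4 August 2017 gives a deadline of 4 August 2023, before any tolling.
The pending related arbitration from 28 August 2019 to 28 April 2020 tolled the period for 244 days, extending the deadline to 4 April 2024.
Because the defendant's absence from the jurisdiction ran from 18 February 2024 to 20 January 2025, the deadline is extended by 337 days to 7 March 2025.
The other events in the timeline have no effect on the limitation period under the stated rules.

7 March 2025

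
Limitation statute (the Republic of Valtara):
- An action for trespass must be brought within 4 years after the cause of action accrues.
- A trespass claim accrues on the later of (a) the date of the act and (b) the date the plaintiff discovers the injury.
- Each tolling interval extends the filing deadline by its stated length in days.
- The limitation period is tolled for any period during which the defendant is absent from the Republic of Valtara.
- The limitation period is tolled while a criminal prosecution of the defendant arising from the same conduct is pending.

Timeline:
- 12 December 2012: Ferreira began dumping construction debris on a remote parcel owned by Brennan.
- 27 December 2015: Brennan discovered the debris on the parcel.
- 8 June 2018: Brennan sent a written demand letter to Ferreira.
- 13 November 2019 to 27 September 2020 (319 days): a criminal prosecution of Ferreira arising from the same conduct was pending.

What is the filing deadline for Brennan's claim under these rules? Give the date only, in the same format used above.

The claim accrued on 27 December 2015 — the later of the 12 December 2012 act and the 27 December 2015 discovery.
The untolled deadline — 4 years after 27 December 2015 — is 27 December 2019.
The period was tolled for 319 days by the pending criminal prosecution (13 November 2019 to 27 September 2020), pushing the deadline to 10 November 2020.
The other events in the timeline have no effect on the limitation period under the stated rules.

10 November 2020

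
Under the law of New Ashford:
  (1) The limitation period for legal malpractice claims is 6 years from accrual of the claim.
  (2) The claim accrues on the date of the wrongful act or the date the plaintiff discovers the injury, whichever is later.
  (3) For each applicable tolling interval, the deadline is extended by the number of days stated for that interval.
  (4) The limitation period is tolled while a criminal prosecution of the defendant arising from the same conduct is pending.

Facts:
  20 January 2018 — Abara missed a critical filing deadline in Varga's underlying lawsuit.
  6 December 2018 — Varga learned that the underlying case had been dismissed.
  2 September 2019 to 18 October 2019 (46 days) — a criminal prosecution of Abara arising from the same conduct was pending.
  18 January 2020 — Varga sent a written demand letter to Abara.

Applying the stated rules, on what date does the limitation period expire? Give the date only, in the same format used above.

Because discovery on 6 December 2018 post-dates the 20 January 2018 act, accrual under the later-of rule falls on 6 December 2018.
Adding the 6 years base period to 6 December 2018 gives a deadline of 6 December 2024, before any tolling.
Because the pending criminal prosecution ran from 2 September 2019 to 18 October 2019, the deadline is extended by 46 days to 21 January 2025.
Nothing else in the chronology tolls or restarts the period.

21 January 2025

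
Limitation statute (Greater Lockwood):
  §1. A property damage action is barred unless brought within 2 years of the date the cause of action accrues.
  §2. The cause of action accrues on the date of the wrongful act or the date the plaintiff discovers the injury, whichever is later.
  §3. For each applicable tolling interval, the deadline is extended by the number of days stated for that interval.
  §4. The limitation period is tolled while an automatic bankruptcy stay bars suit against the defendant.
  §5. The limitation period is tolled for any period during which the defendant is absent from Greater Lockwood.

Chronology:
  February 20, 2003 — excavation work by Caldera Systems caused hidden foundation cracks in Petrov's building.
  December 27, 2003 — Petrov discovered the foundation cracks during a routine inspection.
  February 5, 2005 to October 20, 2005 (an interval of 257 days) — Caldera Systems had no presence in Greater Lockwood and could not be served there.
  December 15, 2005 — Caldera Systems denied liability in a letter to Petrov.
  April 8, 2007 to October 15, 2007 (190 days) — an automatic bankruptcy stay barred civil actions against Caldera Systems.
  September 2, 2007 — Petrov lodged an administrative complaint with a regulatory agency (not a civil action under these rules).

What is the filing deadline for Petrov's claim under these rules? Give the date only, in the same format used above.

September 10, 2006

The claim accrued on December 27, 2003 — the later of the February 20, 2003 act and the December 27, 2003 discovery.
2 years from December 27, 2003 is December 27, 2005.
The defendant's absence from the jurisdiction from February 5, 2005 to October 20, 2005 tolled the period for 257 days, extending the deadline to September 10, 2006.
By the time the automatic bankruptcy stay began on April 8, 2007, the limitation period had already expired on September 10, 2006; that interval cannot revive it.
The other events in the timeline have no effect on the limitation period under the stated rules.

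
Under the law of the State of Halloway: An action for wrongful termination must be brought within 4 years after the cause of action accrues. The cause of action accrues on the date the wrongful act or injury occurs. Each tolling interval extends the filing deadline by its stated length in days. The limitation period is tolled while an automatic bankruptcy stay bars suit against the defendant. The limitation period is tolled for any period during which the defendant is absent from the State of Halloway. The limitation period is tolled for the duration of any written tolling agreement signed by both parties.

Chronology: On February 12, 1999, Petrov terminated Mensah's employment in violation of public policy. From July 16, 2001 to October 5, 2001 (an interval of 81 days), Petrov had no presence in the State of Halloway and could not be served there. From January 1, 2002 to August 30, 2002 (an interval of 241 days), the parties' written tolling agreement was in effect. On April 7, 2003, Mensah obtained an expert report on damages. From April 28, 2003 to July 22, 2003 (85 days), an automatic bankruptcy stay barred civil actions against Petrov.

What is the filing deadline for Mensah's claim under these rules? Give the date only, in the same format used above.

The claim accrued on February 12, 1999, when the wrongful act occurred.
Adding the 4 years base period to February 12, 1999 gives a deadline of February 12, 2003, before any tolling.
The period was tolled for 81 days by the defendant's absence from the jurisdiction (July 16, 2001 to October 5, 2001), pushing the deadline to May 4, 2003.
The written tolling agreement from January 1, 2002 to August 30, 2002 tolled the period for 241 days, extending the deadline to December 31, 2003.
Because the automatic bankruptcy stay ran from April 28, 2003 to July 22, 2003, the deadline is extended by 85 days to March 25, 2004.
None of the other events listed affects the running of the period under the stated rules.

March 25, 2004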